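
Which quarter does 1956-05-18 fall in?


Month: May (month 5)
Q1: Jan-Mar, Q2: Apr-Jun, Q3: Jul-Sep, Q4: Oct-Dec

Q2


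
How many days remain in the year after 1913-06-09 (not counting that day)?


Day of year: 160 of 365
Remaining = 365 - 160

205 days


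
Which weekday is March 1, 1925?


Target: March 1, 1925
Anchor: Jan 1, 1925. With p = 1925 - 1 = 1924: (p + p//4 - p//100 + p//400) mod 7 = (1924 + 481 - 19 + 4) mod 7 = 2390 mod 7 = 3 -> Thursday (Mon=0 ... Sun=6)
Days before March (Jan-Feb): 59 days
Weekday index = (3 + 59) mod 7 = 6

Sunday


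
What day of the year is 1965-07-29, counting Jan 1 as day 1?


Date: July 29, 1965
Days in months 1 through 6: 181
Plus 29 days in July

Day of year: 210


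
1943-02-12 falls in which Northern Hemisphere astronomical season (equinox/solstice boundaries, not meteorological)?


Date: February 12
Astronomical Winter (approx.; exact equinox/solstice day varies by year): December 21 to March 19
February 12 falls within the Winter window

Winter


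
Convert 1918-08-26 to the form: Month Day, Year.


ISO 1918-08-26 parses as year=1918, month=08, day=26
Month 8 -> August

August 26, 1918


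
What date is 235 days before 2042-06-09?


Start: 2042-06-09, subtract 235 days
Back 9 days from June 9 reaches May 31, 2042 -> 226 left
May 2042 has 31 days -> back to April 30, 2042 -> 195 left
April 2042 has 30 days -> back to March 31, 2042 -> 165 left
March 2042 has 31 days -> back to February 28, 2042 -> 134 left
February 2042 has 28 days -> back to January 31, 2042 -> 106 left
January 2042 has 31 days -> back to December 31, 2041 -> 75 left
December 2041 has 31 days -> back to November 30, 2041 -> 44 left
November 2041 has 30 days -> back to October 31, 2041 -> 14 left
October 2041: 31 - 14 = 17 -> lands on October 17

Result: 2041-10-17


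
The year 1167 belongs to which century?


Century = (year - 1) // 100 + 1
= (1167 - 1) // 100 + 1
= 1166 // 100 + 1
= 11 + 1

12th century


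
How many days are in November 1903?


November 1903

30 days


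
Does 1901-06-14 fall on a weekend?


Anchor: Jan 1, 1901. With p = 1901 - 1 = 1900: (p + p//4 - p//100 + p//400) mod 7 = (1900 + 475 - 19 + 4) mod 7 = 2360 mod 7 = 1 -> Tuesday (Mon=0 ... Sun=6)
Day of year: 165; offset = 164
Weekday index = (1 + 164) mod 7 = 4 -> Friday
Weekend days: Saturday, Sunday

No


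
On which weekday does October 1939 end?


October 1939 has 31 days
Anchor: Jan 1, 1939. With p = 1939 - 1 = 1938: (p + p//4 - p//100 + p//400) mod 7 = (1938 + 484 - 19 + 4) mod 7 = 2407 mod 7 = 6 -> Sunday (Mon=0 ... Sun=6)
Days before October (Jan-Sep): 273; October 1 index = (6 + 273) mod 7 = 6 -> Sunday
Last day offset: 31 - 1 = 30 days
Weekday index = (6 + 30) mod 7 = 1

Tuesday, October 31


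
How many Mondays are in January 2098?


January 2098 has 31 days
Anchor: Jan 1, 2098. With p = 2098 - 1 = 2097: (p + p//4 - p//100 + p//400) mod 7 = (2097 + 524 - 20 + 5) mod 7 = 2606 mod 7 = 2 -> Wednesday (Mon=0 ... Sun=6)
January 1 is the anchor itself -> Wednesday
First Monday is January 6
Mondays: 6, 13, 20, 27

4 Mondays


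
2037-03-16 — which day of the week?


Date: March 16, 2037
Anchor: Jan 1, 2037. With p = 2037 - 1 = 2036: (p + p//4 - p//100 + p//400) mod 7 = (2036 + 509 - 20 + 5) mod 7 = 2530 mod 7 = 3 -> Thursday (Mon=0 ... Sun=6)
Days before March (Jan-Feb): 59; offset = 59 + 16 - 1 = 74
Weekday index = (3 + 74) mod 7 = 0

Day of the week: Monday


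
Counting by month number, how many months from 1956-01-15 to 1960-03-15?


From January 1956 to March 1960
4 years * 12 = 48 months, plus 2 months = 50

50 months


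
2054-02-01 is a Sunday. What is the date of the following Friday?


Current: Sunday
Target: Friday
Days ahead: 5

Next Friday: 2054-02-06


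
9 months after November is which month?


November is month 11
11 + 9 = 20; wrap: 20 - 12 = 8

August


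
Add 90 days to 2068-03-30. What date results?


Start: 2068-03-30, add 90 days
March 2068 has 31 days: 31 - 30 = 1 day to March 31 -> 89 left
April 2068 has 30 days -> 59 left
May 2068 has 31 days -> 28 left
June 2068: 28 <= 30 -> lands on June 28

Result: 2068-06-28


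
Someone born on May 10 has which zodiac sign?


Date: May 10
Conventional tropical zodiac dates: Taurus from April 20 onward; Gemini starts May 21
May 10 falls within the Taurus range

Taurus


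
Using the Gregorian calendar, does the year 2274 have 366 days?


Gregorian leap year rule: divisible by 4, but not by 100, unless also by 400.
2274 is not divisible by 4 -> not a leap year

No


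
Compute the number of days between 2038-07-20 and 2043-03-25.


From 2038-07-20 to 2043-03-25
2038-07-20: days before July = 31 + 28 + 31 + 30 + 31 + 30 = 181 (2038 is not a leap year); day of year = 181 + 20 = 201
2043-03-25: days before March = 31 + 28 = 59 (2043 is not a leap year); day of year = 59 + 25 = 84
Rest of 2038: 365 - 201 = 164
Full years 2039 (365), 2040 (366), 2041 (365), 2042 (365): 1461
Total = 164 + 1461 + 84 = 1709

1709 days


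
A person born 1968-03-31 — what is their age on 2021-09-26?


Birth: 1968-03-31
Reference: 2021-09-26
Year difference: 2021 - 1968 = 53

53 years old


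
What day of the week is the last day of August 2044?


August 2044 has 31 days
Anchor: Jan 1, 2044. With p = 2044 - 1 = 2043: (p + p//4 - p//100 + p//400) mod 7 = (2043 + 510 - 20 + 5) mod 7 = 2538 mod 7 = 4 -> Friday (Mon=0 ... Sun=6)
Days before August (Jan-Jul): 213; August 1 index = (4 + 213) mod 7 = 0 -> Monday
Last day offset: 31 - 1 = 30 days
Weekday index = (0 + 30) mod 7 = 2

Wednesday, August 31


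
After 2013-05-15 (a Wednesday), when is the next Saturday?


Current: Wednesday
Target: Saturday
Days ahead: 3

Next Saturday: 2013-05-18


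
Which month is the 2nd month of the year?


Month 2 of 12

February


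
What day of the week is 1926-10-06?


Date: October 6, 1926
Anchor: Jan 1, 1926. With p = 1926 - 1 = 1925: (p + p//4 - p//100 + p//400) mod 7 = (1925 + 481 - 19 + 4) mod 7 = 2391 mod 7 = 4 -> Friday (Mon=0 ... Sun=6)
Days before October (Jan-Sep): 273; offset = 273 + 6 - 1 = 278
Weekday index = (4 + 278) mod 7 = 2

Day of the week: Wednesday


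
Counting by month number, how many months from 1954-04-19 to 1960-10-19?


From April 1954 to October 1960
6 years * 12 = 72 months, plus 6 months = 78

78 months


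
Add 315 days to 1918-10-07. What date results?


Start: 1918-10-07, add 315 days
October 1918 has 31 days: 31 - 7 = 24 days to October 31 -> 291 left
November 1918 has 30 days -> 261 left
December 1918 has 31 days -> 230 left
January 1919 has 31 days -> 199 left
February 1919 has 28 days -> 171 left
March 1919 has 31 days -> 140 left
April 1919 has 30 days -> 110 left
May 1919 has 31 days -> 79 left
June 1919 has 30 days -> 49 left
July 1919 has 31 days -> 18 left
August 1919: 18 <= 31 -> lands on August 18

Result: 1919-08-18


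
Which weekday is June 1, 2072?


Target: June 1, 2072
Anchor: Jan 1, 2072. With p = 2072 - 1 = 2071: (p + p//4 - p//100 + p//400) mod 7 = (2071 + 517 - 20 + 5) mod 7 = 2573 mod 7 = 4 -> Friday (Mon=0 ... Sun=6)
Days before June (Jan-May): 152 days
Weekday index = (4 + 152) mod 7 = 2

Wednesday


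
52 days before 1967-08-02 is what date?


Start: 1967-08-02, subtract 52 days
Back 2 days from August 2 reaches July 31, 1967 -> 50 left
July 1967 has 31 days -> back to June 30, 1967 -> 19 left
June 1967: 30 - 19 = 11 -> lands on June 11

Result: 1967-06-11


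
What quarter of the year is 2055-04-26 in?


Month: April (month 4)
Q1: Jan-Mar, Q2: Apr-Jun, Q3: Jul-Sep, Q4: Oct-Dec

Q2


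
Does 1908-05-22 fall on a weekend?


Anchor: Jan 1, 1908. With p = 1908 - 1 = 1907: (p + p//4 - p//100 + p//400) mod 7 = (1907 + 476 - 19 + 4) mod 7 = 2368 mod 7 = 2 -> Wednesday (Mon=0 ... Sun=6)
Day of year: 143; offset = 142
Weekday index = (2 + 142) mod 7 = 4 -> Friday
Weekend days: Saturday, Sunday

No


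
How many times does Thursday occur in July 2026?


July 2026 has 31 days
Anchor: Jan 1, 2026. With p = 2026 - 1 = 2025: (p + p//4 - p//100 + p//400) mod 7 = (2025 + 506 - 20 + 5) mod 7 = 2516 mod 7 = 3 -> Thursday (Mon=0 ... Sun=6)
Days before July (Jan-Jun): 181; July 1 index = (3 + 181) mod 7 = 2 -> Wednesday
First Thursday is July 2
Thursdays: 2, 9, 16, 23, 30

5 Thursdays


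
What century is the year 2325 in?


Century = (year - 1) // 100 + 1
= (2325 - 1) // 100 + 1
= 2324 // 100 + 1
= 23 + 1

24th century


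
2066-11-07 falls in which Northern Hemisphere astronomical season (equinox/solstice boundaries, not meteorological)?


Date: November 7
Astronomical Autumn (approx.; exact equinox/solstice day varies by year): September 22 to December 20
November 7 falls within the Autumn window

Autumn


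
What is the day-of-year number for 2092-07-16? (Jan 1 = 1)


Date: July 16, 2092
Days in months 1 through 6: 182
Plus 16 days in July

Day of year: 198


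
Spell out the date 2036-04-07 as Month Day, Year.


ISO 2036-04-07 parses as year=2036, month=04, day=07
Month 4 -> April

April 7, 2036


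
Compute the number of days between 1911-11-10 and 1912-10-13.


From 1911-11-10 to 1912-10-13
1911-11-10: days before November = 31 + 28 + 31 + 30 + 31 + 30 + 31 + 31 + 30 + 31 = 304 (1911 is not a leap year); day of year = 304 + 10 = 314
1912-10-13: days before October = 31 + 29 + 31 + 30 + 31 + 30 + 31 + 31 + 30 = 274 (1912 is a leap year); day of year = 274 + 13 = 287
Rest of 1911: 365 - 314 = 51
Total = 51 + 287 = 338

338 days


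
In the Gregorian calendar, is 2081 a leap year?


Gregorian leap year rule: divisible by 4, but not by 100, unless also by 400.
2081 is not divisible by 4 -> not a leap year

No


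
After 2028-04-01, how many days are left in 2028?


Day of year: 92 of 366
Remaining = 366 - 92

274 days


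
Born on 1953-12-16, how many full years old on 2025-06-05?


Birth: 1953-12-16
Reference: 2025-06-05
Year difference: 2025 - 1953 = 72
Birthday not yet reached in 2025, subtract 1

71 years old


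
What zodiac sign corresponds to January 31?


Date: January 31
Conventional tropical zodiac dates: Aquarius from January 20 onward; Pisces starts February 19
January 31 falls within the Aquarius range

Aquarius


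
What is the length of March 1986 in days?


March 1986

31 days


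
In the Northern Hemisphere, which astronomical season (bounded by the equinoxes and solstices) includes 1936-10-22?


Date: October 22
Astronomical Autumn (approx.; exact equinox/solstice day varies by year): September 22 to December 20
October 22 falls within the Autumn window

Autumn


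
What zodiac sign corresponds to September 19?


Date: September 19
Conventional tropical zodiac dates: Virgo from August 23 onward; Libra starts September 23
September 19 falls within the Virgo range

Virgo


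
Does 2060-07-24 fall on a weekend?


Anchor: Jan 1, 2060. With p = 2060 - 1 = 2059: (p + p//4 - p//100 + p//400) mod 7 = (2059 + 514 - 20 + 5) mod 7 = 2558 mod 7 = 3 -> Thursday (Mon=0 ... Sun=6)
Day of year: 206; offset = 205
Weekday index = (3 + 205) mod 7 = 5 -> Saturday
Weekend days: Saturday, Sunday

Yes


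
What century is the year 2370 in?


Century = (year - 1) // 100 + 1
= (2370 - 1) // 100 + 1
= 2369 // 100 + 1
= 23 + 1

24th century


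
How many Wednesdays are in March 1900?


March 1900 has 31 days
Anchor: Jan 1, 1900. With p = 1900 - 1 = 1899: (p + p//4 - p//100 + p//400) mod 7 = (1899 + 474 - 18 + 4) mod 7 = 2359 mod 7 = 0 -> Monday (Mon=0 ... Sun=6)
Days before March (Jan-Feb): 59; March 1 index = (0 + 59) mod 7 = 3 -> Thursday
First Wednesday is March 7
Wednesdays: 7, 14, 21, 28

4 Wednesdays


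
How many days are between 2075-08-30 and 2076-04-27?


From 2075-08-30 to 2076-04-27
2075-08-30: days before August = 31 + 28 + 31 + 30 + 31 + 30 + 31 = 212 (2075 is not a leap year); day of year = 212 + 30 = 242
2076-04-27: days before April = 31 + 29 + 31 = 91 (2076 is a leap year); day of year = 91 + 27 = 118
Rest of 2075: 365 - 242 = 123
Total = 123 + 118 = 241

241 days


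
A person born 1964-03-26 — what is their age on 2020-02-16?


Birth: 1964-03-26
Reference: 2020-02-16
Year difference: 2020 - 1964 = 56
Birthday not yet reached in 2020, subtract 1

55 years old


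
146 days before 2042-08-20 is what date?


Start: 2042-08-20, subtract 146 days
Back 20 days from August 20 reaches July 31, 2042 -> 126 left
July 2042 has 31 days -> back to June 30, 2042 -> 95 left
June 2042 has 30 days -> back to May 31, 2042 -> 65 left
May 2042 has 31 days -> back to April 30, 2042 -> 34 left
April 2042 has 30 days -> back to March 31, 2042 -> 4 left
March 2042: 31 - 4 = 27 -> lands on March 27

Result: 2042-03-27


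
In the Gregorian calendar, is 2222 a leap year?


Gregorian leap year rule: divisible by 4, but not by 100, unless also by 400.
2222 is not divisible by 4 -> not a leap year

No


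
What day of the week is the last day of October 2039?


October 2039 has 31 days
Anchor: Jan 1, 2039. With p = 2039 - 1 = 2038: (p + p//4 - p//100 + p//400) mod 7 = (2038 + 509 - 20 + 5) mod 7 = 2532 mod 7 = 5 -> Saturday (Mon=0 ... Sun=6)
Days before October (Jan-Sep): 273; October 1 index = (5 + 273) mod 7 = 5 -> Saturday
Last day offset: 31 - 1 = 30 days
Weekday index = (5 + 30) mod 7 = 0

Monday, October 31


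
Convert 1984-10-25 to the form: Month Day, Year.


ISO 1984-10-25 parses as year=1984, month=10, day=25
Month 10 -> October

October 25, 1984


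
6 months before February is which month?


February is month 2
2 - 6 = -4; wrap: -4 + 12 = 8

August


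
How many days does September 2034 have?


September 2034

30 days


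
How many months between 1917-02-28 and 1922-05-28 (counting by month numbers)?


From February 1917 to May 1922
5 years * 12 = 60 months, plus 3 months = 63

63 months


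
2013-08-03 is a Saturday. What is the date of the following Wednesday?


Current: Saturday
Target: Wednesday
Days ahead: 4

Next Wednesday: 2013-08-07


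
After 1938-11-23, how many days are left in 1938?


Day of year: 327 of 365
Remaining = 365 - 327

38 days


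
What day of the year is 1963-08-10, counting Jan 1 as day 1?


Date: August 10, 1963
Days in months 1 through 7: 212
Plus 10 days in August

Day of year: 222


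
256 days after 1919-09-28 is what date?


Start: 1919-09-28, add 256 days
September 1919 has 30 days: 30 - 28 = 2 days to September 30 -> 254 left
October 1919 has 31 days -> 223 left
November 1919 has 30 days -> 193 left
December 1919 has 31 days -> 162 left
January 1920 has 31 days -> 131 left
February 1920 has 29 days -> 102 left
March 1920 has 31 days -> 71 left
April 1920 has 30 days -> 41 left
May 1920 has 31 days -> 10 left
June 1920: 10 <= 30 -> lands on June 10

Result: 1920-06-10


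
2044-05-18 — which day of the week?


Date: May 18, 2044
Anchor: Jan 1, 2044. With p = 2044 - 1 = 2043: (p + p//4 - p//100 + p//400) mod 7 = (2043 + 510 - 20 + 5) mod 7 = 2538 mod 7 = 4 -> Friday (Mon=0 ... Sun=6)
Days before May (Jan-Apr): 121; offset = 121 + 18 - 1 = 138
Weekday index = (4 + 138) mod 7 = 2

Day of the week: Wednesday


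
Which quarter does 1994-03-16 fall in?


Month: March (month 3)
Q1: Jan-Mar, Q2: Apr-Jun, Q3: Jul-Sep, Q4: Oct-Dec

Q1


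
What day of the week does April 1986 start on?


Target: April 1, 1986
Anchor: Jan 1, 1986. With p = 1986 - 1 = 1985: (p + p//4 - p//100 + p//400) mod 7 = (1985 + 496 - 19 + 4) mod 7 = 2466 mod 7 = 2 -> Wednesday (Mon=0 ... Sun=6)
Days before April (Jan-Mar): 90 days
Weekday index = (2 + 90) mod 7 = 1

Tuesday


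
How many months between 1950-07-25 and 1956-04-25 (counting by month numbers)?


From July 1950 to April 1956
6 years * 12 = 72 months, minus 3 months = 69

69 months


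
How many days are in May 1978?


May 1978

31 days


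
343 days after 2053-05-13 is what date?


Start: 2053-05-13, add 343 days
May 2053 has 31 days: 31 - 13 = 18 days to May 31 -> 325 left
June 2053 has 30 days -> 295 left
July 2053 has 31 days -> 264 left
August 2053 has 31 days -> 233 left
September 2053 has 30 days -> 203 left
October 2053 has 31 days -> 172 left
November 2053 has 30 days -> 142 left
December 2053 has 31 days -> 111 left
January 2054 has 31 days -> 80 left
February 2054 has 28 days -> 52 left
March 2054 has 31 days -> 21 left
April 2054: 21 <= 30 -> lands on April 21

Result: 2054-04-21


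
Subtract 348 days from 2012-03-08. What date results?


Start: 2012-03-08, subtract 348 days
Back 8 days from March 8 reaches February 29, 2012 -> 340 left
February 2012 has 29 days -> back to January 31, 2012 -> 311 left
January 2012 has 31 days -> back to December 31, 2011 -> 280 left
December 2011 has 31 days -> back to November 30, 2011 -> 249 left
November 2011 has 30 days -> back to October 31, 2011 -> 219 left
October 2011 has 31 days -> back to September 30, 2011 -> 188 left
September 2011 has 30 days -> back to August 31, 2011 -> 158 left
August 2011 has 31 days -> back to July 31, 2011 -> 127 left
July 2011 has 31 days -> back to June 30, 2011 -> 96 left
June 2011 has 30 days -> back to May 31, 2011 -> 66 left
May 2011 has 31 days -> back to April 30, 2011 -> 35 left
April 2011 has 30 days -> back to March 31, 2011 -> 5 left
March 2011: 31 - 5 = 26 -> lands on March 26

Result: 2011-03-26


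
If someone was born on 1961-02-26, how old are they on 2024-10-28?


Birth: 1961-02-26
Reference: 2024-10-28
Year difference: 2024 - 1961 = 63

63 years old


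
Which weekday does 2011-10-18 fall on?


Date: October 18, 2011
Anchor: Jan 1, 2011. With p = 2011 - 1 = 2010: (p + p//4 - p//100 + p//400) mod 7 = (2010 + 502 - 20 + 5) mod 7 = 2497 mod 7 = 5 -> Saturday (Mon=0 ... Sun=6)
Days before October (Jan-Sep): 273; offset = 273 + 18 - 1 = 290
Weekday index = (5 + 290) mod 7 = 1

Day of the week: Tuesday


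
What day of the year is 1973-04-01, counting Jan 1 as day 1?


Date: April 1, 1973
Days in months 1 through 3: 90
Plus 1 days in April

Day of year: 91


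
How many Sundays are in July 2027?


July 2027 has 31 days
Anchor: Jan 1, 2027. With p = 2027 - 1 = 2026: (p + p//4 - p//100 + p//400) mod 7 = (2026 + 506 - 20 + 5) mod 7 = 2517 mod 7 = 4 -> Friday (Mon=0 ... Sun=6)
Days before July (Jan-Jun): 181; July 1 index = (4 + 181) mod 7 = 3 -> Thursday
First Sunday is July 4
Sundays: 4, 11, 18, 25

4 Sundays


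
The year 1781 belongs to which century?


Century = (year - 1) // 100 + 1
= (1781 - 1) // 100 + 1
= 1780 // 100 + 1
= 17 + 1

18th century


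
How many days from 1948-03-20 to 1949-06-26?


From 1948-03-20 to 1949-06-26
1948-03-20: days before March = 31 + 29 = 60 (1948 is a leap year); day of year = 60 + 20 = 80
1949-06-26: days before June = 31 + 28 + 31 + 30 + 31 = 151 (1949 is not a leap year); day of year = 151 + 26 = 177
Rest of 1948: 366 - 80 = 286
Total = 286 + 177 = 463

463 days


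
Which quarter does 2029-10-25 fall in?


Month: October (month 10)
Q1: Jan-Mar, Q2: Apr-Jun, Q3: Jul-Sep, Q4: Oct-Dec

Q4


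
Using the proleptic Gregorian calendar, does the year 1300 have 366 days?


Gregorian leap year rule: divisible by 4, but not by 100, unless also by 400.
1300 is divisible by 100 but not 400 -> not a leap year

No


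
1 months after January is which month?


January is month 1
1 + 1 = 2

February


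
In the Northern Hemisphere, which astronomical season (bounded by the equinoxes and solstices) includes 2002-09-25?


Date: September 25
Astronomical Autumn (approx.; exact equinox/solstice day varies by year): September 22 to December 20
September 25 falls within the Autumn window

Autumn


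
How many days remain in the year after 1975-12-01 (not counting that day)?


Day of year: 335 of 365
Remaining = 365 - 335

30 days


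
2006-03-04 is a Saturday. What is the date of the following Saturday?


Current: Saturday
Target: Saturday
Days ahead: 7

Next Saturday: 2006-03-11


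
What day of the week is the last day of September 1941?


September 1941 has 30 days
Anchor: Jan 1, 1941. With p = 1941 - 1 = 1940: (p + p//4 - p//100 + p//400) mod 7 = (1940 + 485 - 19 + 4) mod 7 = 2410 mod 7 = 2 -> Wednesday (Mon=0 ... Sun=6)
Days before September (Jan-Aug): 243; September 1 index = (2 + 243) mod 7 = 0 -> Monday
Last day offset: 30 - 1 = 29 days
Weekday index = (0 + 29) mod 7 = 1

Tuesday, September 30


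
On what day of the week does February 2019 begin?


Target: February 1, 2019
Anchor: Jan 1, 2019. With p = 2019 - 1 = 2018: (p + p//4 - p//100 + p//400) mod 7 = (2018 + 504 - 20 + 5) mod 7 = 2507 mod 7 = 1 -> Tuesday (Mon=0 ... Sun=6)
Days before February (Jan): 31 days
Weekday index = (1 + 31) mod 7 = 4

Friday


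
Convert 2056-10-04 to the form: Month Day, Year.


ISO 2056-10-04 parses as year=2056, month=10, day=04
Month 10 -> October

October 4, 2056


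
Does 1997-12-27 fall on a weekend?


Anchor: Jan 1, 1997. With p = 1997 - 1 = 1996: (p + p//4 - p//100 + p//400) mod 7 = (1996 + 499 - 19 + 4) mod 7 = 2480 mod 7 = 2 -> Wednesday (Mon=0 ... Sun=6)
Day of year: 361; offset = 360
Weekday index = (2 + 360) mod 7 = 5 -> Saturday
Weekend days: Saturday, Sunday

Yes


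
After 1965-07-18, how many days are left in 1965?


Day of year: 199 of 365
Remaining = 365 - 199

166 days


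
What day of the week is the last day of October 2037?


October 2037 has 31 days
Anchor: Jan 1, 2037. With p = 2037 - 1 = 2036: (p + p//4 - p//100 + p//400) mod 7 = (2036 + 509 - 20 + 5) mod 7 = 2530 mod 7 = 3 -> Thursday (Mon=0 ... Sun=6)
Days before October (Jan-Sep): 273; October 1 index = (3 + 273) mod 7 = 3 -> Thursday
Last day offset: 31 - 1 = 30 days
Weekday index = (3 + 30) mod 7 = 5

Saturday, October 31


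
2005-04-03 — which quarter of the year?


Month: April (month 4)
Q1: Jan-Mar, Q2: Apr-Jun, Q3: Jul-Sep, Q4: Oct-Dec

Q2


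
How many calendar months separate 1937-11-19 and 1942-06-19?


From November 1937 to June 1942
5 years * 12 = 60 months, minus 5 months = 55

55 months


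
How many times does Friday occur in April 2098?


April 2098 has 30 days
Anchor: Jan 1, 2098. With p = 2098 - 1 = 2097: (p + p//4 - p//100 + p//400) mod 7 = (2097 + 524 - 20 + 5) mod 7 = 2606 mod 7 = 2 -> Wednesday (Mon=0 ... Sun=6)
Days before April (Jan-Mar): 90; April 1 index = (2 + 90) mod 7 = 1 -> Tuesday
First Friday is April 4
Fridays: 4, 11, 18, 25

4 Fridays


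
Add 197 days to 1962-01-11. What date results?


Start: 1962-01-11, add 197 days
January 1962 has 31 days: 31 - 11 = 20 days to January 31 -> 177 left
February 1962 has 28 days -> 149 left
March 1962 has 31 days -> 118 left
April 1962 has 30 days -> 88 left
May 1962 has 31 days -> 57 left
June 1962 has 30 days -> 27 left
July 1962: 27 <= 31 -> lands on July 27

Result: 1962-07-27


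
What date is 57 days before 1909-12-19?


Start: 1909-12-19, subtract 57 days
Back 19 days from December 19 reaches November 30, 1909 -> 38 left
November 1909 has 30 days -> back to October 31, 1909 -> 8 left
October 1909: 31 - 8 = 23 -> lands on October 23

Result: 1909-10-23


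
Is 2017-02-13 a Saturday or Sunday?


Anchor: Jan 1, 2017. With p = 2017 - 1 = 2016: (p + p//4 - p//100 + p//400) mod 7 = (2016 + 504 - 20 + 5) mod 7 = 2505 mod 7 = 6 -> Sunday (Mon=0 ... Sun=6)
Day of year: 44; offset = 43
Weekday index = (6 + 43) mod 7 = 0 -> Monday
Weekend days: Saturday, Sunday

No


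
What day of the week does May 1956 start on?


Target: May 1, 1956
Anchor: Jan 1, 1956. With p = 1956 - 1 = 1955: (p + p//4 - p//100 + p//400) mod 7 = (1955 + 488 - 19 + 4) mod 7 = 2428 mod 7 = 6 -> Sunday (Mon=0 ... Sun=6)
Days before May (Jan-Apr): 121 days
Weekday index = (6 + 121) mod 7 = 1

Tuesday


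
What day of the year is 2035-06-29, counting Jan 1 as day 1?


Date: June 29, 2035
Days in months 1 through 5: 151
Plus 29 days in June

Day of year: 180


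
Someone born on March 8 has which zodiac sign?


Date: March 8
Conventional tropical zodiac dates: Pisces from February 19 onward; Aries starts March 21
March 8 falls within the Pisces range

Pisces


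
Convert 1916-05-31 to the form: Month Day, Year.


ISO 1916-05-31 parses as year=1916, month=05, day=31
Month 5 -> May

May 31, 1916


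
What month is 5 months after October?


October is month 10
10 + 5 = 15; wrap: 15 - 12 = 3

March


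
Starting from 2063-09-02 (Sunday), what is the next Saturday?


Current: Sunday
Target: Saturday
Days ahead: 6

Next Saturday: 2063-09-08


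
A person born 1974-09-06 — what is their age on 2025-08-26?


Birth: 1974-09-06
Reference: 2025-08-26
Year difference: 2025 - 1974 = 51
Birthday not yet reached in 2025, subtract 1

50 years old


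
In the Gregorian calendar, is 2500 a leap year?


Gregorian leap year rule: divisible by 4, but not by 100, unless also by 400.
2500 is divisible by 100 but not 400 -> not a leap year

No


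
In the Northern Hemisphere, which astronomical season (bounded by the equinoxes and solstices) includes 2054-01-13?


Date: January 13
Astronomical Winter (approx.; exact equinox/solstice day varies by year): December 21 to March 19
January 13 falls within the Winter window

Winter


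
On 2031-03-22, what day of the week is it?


Date: March 22, 2031
Anchor: Jan 1, 2031. With p = 2031 - 1 = 2030: (p + p//4 - p//100 + p//400) mod 7 = (2030 + 507 - 20 + 5) mod 7 = 2522 mod 7 = 2 -> Wednesday (Mon=0 ... Sun=6)
Days before March (Jan-Feb): 59; offset = 59 + 22 - 1 = 80
Weekday index = (2 + 80) mod 7 = 5

Day of the week: Saturday


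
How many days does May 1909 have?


May 1909

31 days


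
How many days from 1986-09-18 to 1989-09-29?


From 1986-09-18 to 1989-09-29
1986-09-18: days before September = 31 + 28 + 31 + 30 + 31 + 30 + 31 + 31 = 243 (1986 is not a leap year); day of year = 243 + 18 = 261
1989-09-29: days before September = 31 + 28 + 31 + 30 + 31 + 30 + 31 + 31 = 243 (1989 is not a leap year); day of year = 243 + 29 = 272
Rest of 1986: 365 - 261 = 104
Full years 1987 (365), 1988 (366): 731
Total = 104 + 731 + 272 = 1107

1107 days


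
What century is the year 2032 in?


Century = (year - 1) // 100 + 1
= (2032 - 1) // 100 + 1
= 2031 // 100 + 1
= 20 + 1

21st century


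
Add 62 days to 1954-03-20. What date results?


Start: 1954-03-20, add 62 days
March 1954 has 31 days: 31 - 20 = 11 days to March 31 -> 51 left
April 1954 has 30 days -> 21 left
May 1954: 21 <= 31 -> lands on May 21

Result: 1954-05-21


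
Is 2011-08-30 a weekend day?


Anchor: Jan 1, 2011. With p = 2011 - 1 = 2010: (p + p//4 - p//100 + p//400) mod 7 = (2010 + 502 - 20 + 5) mod 7 = 2497 mod 7 = 5 -> Saturday (Mon=0 ... Sun=6)
Day of year: 242; offset = 241
Weekday index = (5 + 241) mod 7 = 1 -> Tuesday
Weekend days: Saturday, Sunday

No


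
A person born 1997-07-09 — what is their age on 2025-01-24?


Birth: 1997-07-09
Reference: 2025-01-24
Year difference: 2025 - 1997 = 28
Birthday not yet reached in 2025, subtract 1

27 years old


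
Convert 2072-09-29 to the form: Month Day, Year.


ISO 2072-09-29 parses as year=2072, month=09, day=29
Month 9 -> September

September 29, 2072


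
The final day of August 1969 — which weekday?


August 1969 has 31 days
Anchor: Jan 1, 1969. With p = 1969 - 1 = 1968: (p + p//4 - p//100 + p//400) mod 7 = (1968 + 492 - 19 + 4) mod 7 = 2445 mod 7 = 2 -> Wednesday (Mon=0 ... Sun=6)
Days before August (Jan-Jul): 212; August 1 index = (2 + 212) mod 7 = 4 -> Friday
Last day offset: 31 - 1 = 30 days
Weekday index = (4 + 30) mod 7 = 6

Sunday, August 31


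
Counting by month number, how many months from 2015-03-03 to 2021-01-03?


From March 2015 to January 2021
6 years * 12 = 72 months, minus 2 months = 70

70 months


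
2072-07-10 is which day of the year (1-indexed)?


Date: July 10, 2072
Days in months 1 through 6: 182
Plus 10 days in July

Day of year: 192


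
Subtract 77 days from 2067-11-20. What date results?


Start: 2067-11-20, subtract 77 days
Back 20 days from November 20 reaches October 31, 2067 -> 57 left
October 2067 has 31 days -> back to September 30, 2067 -> 26 left
September 2067: 30 - 26 = 4 -> lands on September 4

Result: 2067-09-04


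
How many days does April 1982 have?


April 1982

30 days


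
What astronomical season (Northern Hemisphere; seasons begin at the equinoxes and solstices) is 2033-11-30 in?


Date: November 30
Astronomical Autumn (approx.; exact equinox/solstice day varies by year): September 22 to December 20
November 30 falls within the Autumn window

Autumn


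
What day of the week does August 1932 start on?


Target: August 1, 1932
Anchor: Jan 1, 1932. With p = 1932 - 1 = 1931: (p + p//4 - p//100 + p//400) mod 7 = (1931 + 482 - 19 + 4) mod 7 = 2398 mod 7 = 4 -> Friday (Mon=0 ... Sun=6)
Days before August (Jan-Jul): 213 days
Weekday index = (4 + 213) mod 7 = 0

Monday


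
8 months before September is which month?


September is month 9
9 - 8 = 1

January


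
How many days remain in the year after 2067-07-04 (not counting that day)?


Day of year: 185 of 365
Remaining = 365 - 185

180 days


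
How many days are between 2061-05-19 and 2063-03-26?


From 2061-05-19 to 2063-03-26
2061-05-19: days before May = 31 + 28 + 31 + 30 = 120 (2061 is not a leap year); day of year = 120 + 19 = 139
2063-03-26: days before March = 31 + 28 = 59 (2063 is not a leap year); day of year = 59 + 26 = 85
Rest of 2061: 365 - 139 = 226
Full years 2062 (365): 365
Total = 226 + 365 + 85 = 676

676 days


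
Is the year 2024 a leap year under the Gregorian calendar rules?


Gregorian leap year rule: divisible by 4, but not by 100, unless also by 400.
2024 is divisible by 4 but not 100 -> leap year

Yes


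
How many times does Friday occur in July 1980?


July 1980 has 31 days
Anchor: Jan 1, 1980. With p = 1980 - 1 = 1979: (p + p//4 - p//100 + p//400) mod 7 = (1979 + 494 - 19 + 4) mod 7 = 2458 mod 7 = 1 -> Tuesday (Mon=0 ... Sun=6)
Days before July (Jan-Jun): 182; July 1 index = (1 + 182) mod 7 = 1 -> Tuesday
First Friday is July 4
Fridays: 4, 11, 18, 25

4 Fridays


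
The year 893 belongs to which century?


Century = (year - 1) // 100 + 1
= (893 - 1) // 100 + 1
= 892 // 100 + 1
= 8 + 1

9th century


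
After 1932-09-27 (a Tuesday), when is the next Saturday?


Current: Tuesday
Target: Saturday
Days ahead: 4

Next Saturday: 1932-10-01


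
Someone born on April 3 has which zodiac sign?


Date: April 3
Conventional tropical zodiac dates: Aries from March 21 onward; Taurus starts April 20
April 3 falls within the Aries range

Aries


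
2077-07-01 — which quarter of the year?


Month: July (month 7)
Q1: Jan-Mar, Q2: Apr-Jun, Q3: Jul-Sep, Q4: Oct-Dec

Q3


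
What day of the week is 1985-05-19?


Date: May 19, 1985
Anchor: Jan 1, 1985. With p = 1985 - 1 = 1984: (p + p//4 - p//100 + p//400) mod 7 = (1984 + 496 - 19 + 4) mod 7 = 2465 mod 7 = 1 -> Tuesday (Mon=0 ... Sun=6)
Days before May (Jan-Apr): 120; offset = 120 + 19 - 1 = 138
Weekday index = (1 + 138) mod 7 = 6

Day of the week: Sunday


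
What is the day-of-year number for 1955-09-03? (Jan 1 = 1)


Date: September 3, 1955
Days in months 1 through 8: 243
Plus 3 days in September

Day of year: 246


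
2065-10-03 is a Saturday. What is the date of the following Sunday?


Current: Saturday
Target: Sunday
Days ahead: 1

Next Sunday: 2065-10-04


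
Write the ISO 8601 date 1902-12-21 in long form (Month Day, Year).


ISO 1902-12-21 parses as year=1902, month=12, day=21
Month 12 -> December

December 21, 1902


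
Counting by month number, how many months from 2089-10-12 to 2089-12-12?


From October 2089 to December 2089
0 years * 12 = 0 months, plus 2 months = 2

2 months


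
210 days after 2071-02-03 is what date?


Start: 2071-02-03, add 210 days
February 2071 has 28 days: 28 - 3 = 25 days to February 28 -> 185 left
March 2071 has 31 days -> 154 left
April 2071 has 30 days -> 124 left
May 2071 has 31 days -> 93 left
June 2071 has 30 days -> 63 left
July 2071 has 31 days -> 32 left
August 2071 has 31 days -> 1 left
September 2071: 1 <= 30 -> lands on September 1

Result: 2071-09-01


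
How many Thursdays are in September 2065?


September 2065 has 30 days
Anchor: Jan 1, 2065. With p = 2065 - 1 = 2064: (p + p//4 - p//100 + p//400) mod 7 = (2064 + 516 - 20 + 5) mod 7 = 2565 mod 7 = 3 -> Thursday (Mon=0 ... Sun=6)
Days before September (Jan-Aug): 243; September 1 index = (3 + 243) mod 7 = 1 -> Tuesday
First Thursday is September 3
Thursdays: 3, 10, 17, 24

4 Thursdays


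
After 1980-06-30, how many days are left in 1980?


Day of year: 182 of 366
Remaining = 366 - 182

184 days


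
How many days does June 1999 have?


June 1999

30 days


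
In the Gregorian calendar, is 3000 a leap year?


Gregorian leap year rule: divisible by 4, but not by 100, unless also by 400.
3000 is divisible by 100 but not 400 -> not a leap year

No


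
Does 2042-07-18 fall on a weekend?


Anchor: Jan 1, 2042. With p = 2042 - 1 = 2041: (p + p//4 - p//100 + p//400) mod 7 = (2041 + 510 - 20 + 5) mod 7 = 2536 mod 7 = 2 -> Wednesday (Mon=0 ... Sun=6)
Day of year: 199; offset = 198
Weekday index = (2 + 198) mod 7 = 4 -> Friday
Weekend days: Saturday, Sunday

No


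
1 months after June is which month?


June is month 6
6 + 1 = 7

July


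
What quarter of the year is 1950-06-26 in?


Month: June (month 6)
Q1: Jan-Mar, Q2: Apr-Jun, Q3: Jul-Sep, Q4: Oct-Dec

Q2


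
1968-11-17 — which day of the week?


Date: November 17, 1968
Anchor: Jan 1, 1968. With p = 1968 - 1 = 1967: (p + p//4 - p//100 + p//400) mod 7 = (1967 + 491 - 19 + 4) mod 7 = 2443 mod 7 = 0 -> Monday (Mon=0 ... Sun=6)
Days before November (Jan-Oct): 305; offset = 305 + 17 - 1 = 321
Weekday index = (0 + 321) mod 7 = 6

Day of the week: Sunday


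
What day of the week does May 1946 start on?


Target: May 1, 1946
Anchor: Jan 1, 1946. With p = 1946 - 1 = 1945: (p + p//4 - p//100 + p//400) mod 7 = (1945 + 486 - 19 + 4) mod 7 = 2416 mod 7 = 1 -> Tuesday (Mon=0 ... Sun=6)
Days before May (Jan-Apr): 120 days
Weekday index = (1 + 120) mod 7 = 2

Wednesday


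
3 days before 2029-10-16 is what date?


Start: 2029-10-16, subtract 3 days
16 - 3 = 13 stays within October 2029

Result: 2029-10-13


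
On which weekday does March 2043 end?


March 2043 has 31 days
Anchor: Jan 1, 2043. With p = 2043 - 1 = 2042: (p + p//4 - p//100 + p//400) mod 7 = (2042 + 510 - 20 + 5) mod 7 = 2537 mod 7 = 3 -> Thursday (Mon=0 ... Sun=6)
Days before March (Jan-Feb): 59; March 1 index = (3 + 59) mod 7 = 6 -> Sunday
Last day offset: 31 - 1 = 30 days
Weekday index = (6 + 30) mod 7 = 1

Tuesday, March 31


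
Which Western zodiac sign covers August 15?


Date: August 15
Conventional tropical zodiac dates: Leo from July 23 onward; Virgo starts August 23
August 15 falls within the Leo range

Leo


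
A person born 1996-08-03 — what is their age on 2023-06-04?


Birth: 1996-08-03
Reference: 2023-06-04
Year difference: 2023 - 1996 = 27
Birthday not yet reached in 2023, subtract 1

26 years old


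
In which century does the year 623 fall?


Century = (year - 1) // 100 + 1
= (623 - 1) // 100 + 1
= 622 // 100 + 1
= 6 + 1

7th century


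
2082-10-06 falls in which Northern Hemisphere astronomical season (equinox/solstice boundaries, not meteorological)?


Date: October 6
Astronomical Autumn (approx.; exact equinox/solstice day varies by year): September 22 to December 20
October 6 falls within the Autumn window

Autumn


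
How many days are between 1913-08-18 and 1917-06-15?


From 1913-08-18 to 1917-06-15
1913-08-18: days before August = 31 + 28 + 31 + 30 + 31 + 30 + 31 = 212 (1913 is not a leap year); day of year = 212 + 18 = 230
1917-06-15: days before June = 31 + 28 + 31 + 30 + 31 = 151 (1917 is not a leap year); day of year = 151 + 15 = 166
Rest of 1913: 365 - 230 = 135
Full years 1914 (365), 1915 (365), 1916 (366): 1096
Total = 135 + 1096 + 166 = 1397

1397 days


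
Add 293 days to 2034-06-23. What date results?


Start: 2034-06-23, add 293 days
June 2034 has 30 days: 30 - 23 = 7 days to June 30 -> 286 left
July 2034 has 31 days -> 255 left
August 2034 has 31 days -> 224 left
September 2034 has 30 days -> 194 left
October 2034 has 31 days -> 163 left
November 2034 has 30 days -> 133 left
December 2034 has 31 days -> 102 left
January 2035 has 31 days -> 71 left
February 2035 has 28 days -> 43 left
March 2035 has 31 days -> 12 left
April 2035: 12 <= 30 -> lands on April 12

Result: 2035-04-12


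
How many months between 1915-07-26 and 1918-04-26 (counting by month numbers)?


From July 1915 to April 1918
3 years * 12 = 36 months, minus 3 months = 33

33 months


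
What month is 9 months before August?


August is month 8
8 - 9 = -1; wrap: -1 + 12 = 11

November


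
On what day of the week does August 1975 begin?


Target: August 1, 1975
Anchor: Jan 1, 1975. With p = 1975 - 1 = 1974: (p + p//4 - p//100 + p//400) mod 7 = (1974 + 493 - 19 + 4) mod 7 = 2452 mod 7 = 2 -> Wednesday (Mon=0 ... Sun=6)
Days before August (Jan-Jul): 212 days
Weekday index = (2 + 212) mod 7 = 4

Friday


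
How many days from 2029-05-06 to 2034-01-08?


From 2029-05-06 to 2034-01-08
2029-05-06: days before May = 31 + 28 + 31 + 30 = 120 (2029 is not a leap year); day of year = 120 + 6 = 126
2034-01-08: day of year = 8
Rest of 2029: 365 - 126 = 239
Full years 2030 (365), 2031 (365), 2032 (366), 2033 (365): 1461
Total = 239 + 1461 + 8 = 1708

1708 days


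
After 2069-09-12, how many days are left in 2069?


Day of year: 255 of 365
Remaining = 365 - 255

110 days


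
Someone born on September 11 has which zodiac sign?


Date: September 11
Conventional tropical zodiac dates: Virgo from August 23 onward; Libra starts September 23
September 11 falls within the Virgo range

Virgo


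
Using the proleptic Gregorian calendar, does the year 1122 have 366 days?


Gregorian leap year rule: divisible by 4, but not by 100, unless also by 400.
1122 is not divisible by 4 -> not a leap year

No


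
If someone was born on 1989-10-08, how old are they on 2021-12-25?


Birth: 1989-10-08
Reference: 2021-12-25
Year difference: 2021 - 1989 = 32

32 years old


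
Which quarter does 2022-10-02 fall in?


Month: October (month 10)
Q1: Jan-Mar, Q2: Apr-Jun, Q3: Jul-Sep, Q4: Oct-Dec

Q4


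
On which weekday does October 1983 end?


October 1983 has 31 days
Anchor: Jan 1, 1983. With p = 1983 - 1 = 1982: (p + p//4 - p//100 + p//400) mod 7 = (1982 + 495 - 19 + 4) mod 7 = 2462 mod 7 = 5 -> Saturday (Mon=0 ... Sun=6)
Days before October (Jan-Sep): 273; October 1 index = (5 + 273) mod 7 = 5 -> Saturday
Last day offset: 31 - 1 = 30 days
Weekday index = (5 + 30) mod 7 = 0

Monday, October 31


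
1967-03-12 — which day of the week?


Date: March 12, 1967
Anchor: Jan 1, 1967. With p = 1967 - 1 = 1966: (p + p//4 - p//100 + p//400) mod 7 = (1966 + 491 - 19 + 4) mod 7 = 2442 mod 7 = 6 -> Sunday (Mon=0 ... Sun=6)
Days before March (Jan-Feb): 59; offset = 59 + 12 - 1 = 70
Weekday index = (6 + 70) mod 7 = 6

Day of the week: Sunday


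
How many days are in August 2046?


August 2046

31 days


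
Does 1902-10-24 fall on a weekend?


Anchor: Jan 1, 1902. With p = 1902 - 1 = 1901: (p + p//4 - p//100 + p//400) mod 7 = (1901 + 475 - 19 + 4) mod 7 = 2361 mod 7 = 2 -> Wednesday (Mon=0 ... Sun=6)
Day of year: 297; offset = 296
Weekday index = (2 + 296) mod 7 = 4 -> Friday
Weekend days: Saturday, Sunday

No


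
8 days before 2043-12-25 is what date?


Start: 2043-12-25, subtract 8 days
25 - 8 = 17 stays within December 2043

Result: 2043-12-17


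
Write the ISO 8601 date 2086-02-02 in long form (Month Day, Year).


ISO 2086-02-02 parses as year=2086, month=02, day=02
Month 2 -> February

February 2, 2086
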